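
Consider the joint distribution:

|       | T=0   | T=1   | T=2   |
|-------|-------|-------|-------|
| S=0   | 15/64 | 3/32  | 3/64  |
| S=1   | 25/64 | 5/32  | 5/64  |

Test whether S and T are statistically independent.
Marginal P(S) (row sums):
  P(S=0) = 15/64 + 3/32 + 3/64 = 3/8
  P(S=1) = 25/64 + 5/32 + 5/64 = 5/8
Marginal P(T) (column sums):
  P(T=0) = 15/64 + 25/64 = 5/8
  P(T=1) = 3/32 + 5/32 = 1/4
  P(T=2) = 3/64 + 5/64 = 1/8

S and T are independent iff P(S=i,T=j) = P(S=i)·P(T=j) for every cell.
  P(S=0)·P(T=0) = 3/8 × 5/8 = 15/64 = P(S=0,T=0) ✓
  P(S=0)·P(T=1) = 3/8 × 1/4 = 3/32 = P(S=0,T=1) ✓
  P(S=0)·P(T=2) = 3/8 × 1/8 = 3/64 = P(S=0,T=2) ✓
  P(S=1)·P(T=0) = 5/8 × 5/8 = 25/64 = P(S=1,T=0) ✓
  P(S=1)·P(T=1) = 5/8 × 1/4 = 5/32 = P(S=1,T=1) ✓
  P(S=1)·P(T=2) = 5/8 × 1/8 = 5/64 = P(S=1,T=2) ✓

Yes, S and T are independent: every cell factors, so I(S;T) = 0 bits.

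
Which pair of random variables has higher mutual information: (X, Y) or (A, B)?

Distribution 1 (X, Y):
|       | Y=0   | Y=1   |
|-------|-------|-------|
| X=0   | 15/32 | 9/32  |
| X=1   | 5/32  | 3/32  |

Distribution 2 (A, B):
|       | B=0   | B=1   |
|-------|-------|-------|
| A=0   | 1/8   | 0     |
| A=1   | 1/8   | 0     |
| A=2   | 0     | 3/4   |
Distribution 1 (X, Y):
Marginal P(X) (row sums):
  P(X=0) = 15/32 + 9/32 = 3/4
  P(X=1) = 5/32 + 3/32 = 1/4
Marginal P(Y) (column sums):
  P(Y=0) = 15/32 + 5/32 = 5/8
  P(Y=1) = 9/32 + 3/32 = 3/8

H(X) = -[(3/4)·log₂(3/4) + (1/4)·log₂(1/4)]
  = 0.3113 + 0.5000
  = 0.8113 bits
H(Y) = -[(5/8)·log₂(5/8) + (3/8)·log₂(3/8)]
  = 0.4238 + 0.5306
  = 0.9544 bits
H(X,Y) = -[(15/32)·log₂(15/32) + (9/32)·log₂(9/32) + (5/32)·log₂(5/32) + (3/32)·log₂(3/32)]
  = 0.5124 + 0.5147 + 0.4184 + 0.3202
  = 1.7657 bits

I(X;Y) = H(X) + H(Y) - H(X,Y)
  = 0.8113 + 0.9544 - 1.7657
  = 0.0000 bits

Distribution 2 (A, B):
Marginal P(A) (row sums):
  P(A=0) = 1/8 + 0 = 1/8
  P(A=1) = 1/8 + 0 = 1/8
  P(A=2) = 0 + 3/4 = 3/4
Marginal P(B) (column sums):
  P(B=0) = 1/8 + 1/8 + 0 = 1/4
  P(B=1) = 0 + 0 + 3/4 = 3/4

H(A) = -[(1/8)·log₂(1/8) + (1/8)·log₂(1/8) + (3/4)·log₂(3/4)]
  = 0.3750 + 0.3750 + 0.3113
  = 1.0613 bits
H(B) = -[(1/4)·log₂(1/4) + (3/4)·log₂(3/4)]
  = 0.5000 + 0.3113
  = 0.8113 bits
H(A,B) = -[(1/8)·log₂(1/8) + (1/8)·log₂(1/8) + (3/4)·log₂(3/4)]
  = 0.3750 + 0.3750 + 0.3113
  = 1.0613 bits

I(A;B) = H(A) + H(B) - H(A,B)
  = 1.0613 + 0.8113 - 1.0613
  = 0.8113 bits

I(A;B) = 0.8113 bits > I(X;Y) = 0.0000 bits, so (A, B) has the higher mutual information (stronger dependence).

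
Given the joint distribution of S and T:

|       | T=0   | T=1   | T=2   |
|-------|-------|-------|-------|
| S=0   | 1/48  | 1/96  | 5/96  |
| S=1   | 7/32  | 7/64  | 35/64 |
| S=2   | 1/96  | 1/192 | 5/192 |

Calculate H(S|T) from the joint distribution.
Marginal P(T) (column sums):
  P(T=0) = 1/48 + 7/32 + 1/96 = 1/4
  P(T=1) = 1/96 + 7/64 + 1/192 = 1/8
  P(T=2) = 5/96 + 35/64 + 5/192 = 5/8

H(S|T) = -Σ P(S,T)·log₂ P(S|T), where P(S|T) = P(S,T) / P(T)
  (S=0,T=0): P(S|T) = (1/48)/(1/4) = 1/12;  -(1/48)·log₂(1/12) = 0.0747
  (S=0,T=1): P(S|T) = (1/96)/(1/8) = 1/12;  -(1/96)·log₂(1/12) = 0.0373
  (S=0,T=2): P(S|T) = (5/96)/(5/8) = 1/12;  -(5/96)·log₂(1/12) = 0.1867
  (S=1,T=0): P(S|T) = (7/32)/(1/4) = 7/8;  -(7/32)·log₂(7/8) = 0.0421
  (S=1,T=1): P(S|T) = (7/64)/(1/8) = 7/8;  -(7/64)·log₂(7/8) = 0.0211
  (S=1,T=2): P(S|T) = (35/64)/(5/8) = 7/8;  -(35/64)·log₂(7/8) = 0.1054
  (S=2,T=0): P(S|T) = (1/96)/(1/4) = 1/24;  -(1/96)·log₂(1/24) = 0.0478
  (S=2,T=1): P(S|T) = (1/192)/(1/8) = 1/24;  -(1/192)·log₂(1/24) = 0.0239
  (S=2,T=2): P(S|T) = (5/192)/(5/8) = 1/24;  -(5/192)·log₂(1/24) = 0.1194
H(S|T) = 0.0747 + 0.0373 + 0.1867 + 0.0421 + 0.0211 + 0.1054 + 0.0478 + 0.0239 + 0.1194
  = 0.6584 bits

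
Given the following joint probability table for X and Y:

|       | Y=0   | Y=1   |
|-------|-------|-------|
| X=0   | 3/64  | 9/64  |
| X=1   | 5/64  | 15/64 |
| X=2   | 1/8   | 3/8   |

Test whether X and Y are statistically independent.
Marginal P(X) (row sums):
  P(X=0) = 3/64 + 9/64 = 3/16
  P(X=1) = 5/64 + 15/64 = 5/16
  P(X=2) = 1/8 + 3/8 = 1/2
Marginal P(Y) (column sums):
  P(Y=0) = 3/64 + 5/64 + 1/8 = 1/4
  P(Y=1) = 9/64 + 15/64 + 3/8 = 3/4

X and Y are independent iff P(X=i,Y=j) = P(X=i)·P(Y=j) for every cell.
  P(X=0)·P(Y=0) = 3/16 × 1/4 = 3/64 = P(X=0,Y=0) ✓
  P(X=0)·P(Y=1) = 3/16 × 3/4 = 9/64 = P(X=0,Y=1) ✓
  P(X=1)·P(Y=0) = 5/16 × 1/4 = 5/64 = P(X=1,Y=0) ✓
  P(X=1)·P(Y=1) = 5/16 × 3/4 = 15/64 = P(X=1,Y=1) ✓
  P(X=2)·P(Y=0) = 1/2 × 1/4 = 1/8 = P(X=2,Y=0) ✓
  P(X=2)·P(Y=1) = 1/2 × 3/4 = 3/8 = P(X=2,Y=1) ✓

Yes, X and Y are independent: every cell factors, so I(X;Y) = 0 bits.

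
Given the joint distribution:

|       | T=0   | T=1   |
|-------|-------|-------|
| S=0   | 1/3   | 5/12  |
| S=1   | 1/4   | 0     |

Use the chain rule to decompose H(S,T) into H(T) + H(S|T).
By the chain rule: H(S,T) = H(T) + H(S|T)

Marginal P(T) (column sums):
  P(T=0) = 1/3 + 1/4 = 7/12
  P(T=1) = 5/12 + 0 = 5/12
H(T) = -[(7/12)·log₂(7/12) + (5/12)·log₂(5/12)]
  = 0.4536 + 0.5263
  = 0.9799 bits
H(S|T) = -Σ P(S,T)·log₂ P(S|T), where P(S|T) = P(S,T) / P(T)
  (cells with P(S,T) = 0 contribute 0)
  (S=0,T=0): P(S|T) = (1/3)/(7/12) = 4/7;  -(1/3)·log₂(4/7) = 0.2691
  (S=0,T=1): P(S|T) = (5/12)/(5/12) = 1;  -(5/12)·log₂(1) = 0.0000
  (S=1,T=0): P(S|T) = (1/4)/(7/12) = 3/7;  -(1/4)·log₂(3/7) = 0.3056
H(S|T) = 0.2691 + 0.0000 + 0.3056
  = 0.5747 bits

H(S,T) = H(T) + H(S|T) = 0.9799 + 0.5747 = 1.5546 bits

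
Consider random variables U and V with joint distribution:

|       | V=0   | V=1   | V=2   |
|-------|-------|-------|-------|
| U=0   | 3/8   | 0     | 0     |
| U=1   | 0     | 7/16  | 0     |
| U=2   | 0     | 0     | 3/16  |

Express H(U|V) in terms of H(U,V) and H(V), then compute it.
H(U|V) = H(U,V) - H(V)

Marginal P(V) (column sums):
  P(V=0) = 3/8 + 0 + 0 = 3/8
  P(V=1) = 0 + 7/16 + 0 = 7/16
  P(V=2) = 0 + 0 + 3/16 = 3/16

H(U,V) = -[(3/8)·log₂(3/8) + (7/16)·log₂(7/16) + (3/16)·log₂(3/16)]
  = 0.5306 + 0.5218 + 0.4528
  = 1.5052 bits
H(V) = -[(3/8)·log₂(3/8) + (7/16)·log₂(7/16) + (3/16)·log₂(3/16)]
  = 0.5306 + 0.5218 + 0.4528
  = 1.5052 bits

H(U|V) = 1.5052 - 1.5052 = 0.0000 bits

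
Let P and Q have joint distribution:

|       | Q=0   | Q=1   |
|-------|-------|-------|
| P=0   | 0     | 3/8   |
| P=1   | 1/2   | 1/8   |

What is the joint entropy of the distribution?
H(P,Q) = -Σ P(P,Q) log₂ P(P,Q), summed over the non-zero cells:
H(P,Q) = -[(3/8)·log₂(3/8) + (1/2)·log₂(1/2) + (1/8)·log₂(1/8)]
  = 0.5306 + 0.5000 + 0.3750
  = 1.4056 bits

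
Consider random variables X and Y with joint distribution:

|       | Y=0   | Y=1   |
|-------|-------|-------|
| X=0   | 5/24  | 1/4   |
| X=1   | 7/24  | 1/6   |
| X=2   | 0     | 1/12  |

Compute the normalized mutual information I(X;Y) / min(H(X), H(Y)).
Marginal P(X) (row sums):
  P(X=0) = 5/24 + 1/4 = 11/24
  P(X=1) = 7/24 + 1/6 = 11/24
  P(X=2) = 0 + 1/12 = 1/12
Marginal P(Y) (column sums):
  P(Y=0) = 5/24 + 7/24 + 0 = 1/2
  P(Y=1) = 1/4 + 1/6 + 1/12 = 1/2

H(X) = -[(11/24)·log₂(11/24) + (11/24)·log₂(11/24) + (1/12)·log₂(1/12)]
  = 0.5159 + 0.5159 + 0.2987
  = 1.3305 bits
H(Y) = -[(1/2)·log₂(1/2) + (1/2)·log₂(1/2)]
  = 0.5000 + 0.5000
  = 1.0000 bits
H(X,Y) = -[(5/24)·log₂(5/24) + (1/4)·log₂(1/4) + (7/24)·log₂(7/24) + (1/6)·log₂(1/6) + (1/12)·log₂(1/12)]
  = 0.4715 + 0.5000 + 0.5185 + 0.4308 + 0.2987
  = 2.2195 bits

I(X;Y) = H(X) + H(Y) - H(X,Y)
  = 1.3305 + 1.0000 - 2.2195
  = 0.1110 bits

min(H(X), H(Y)) = min(1.3305, 1.0000) = 1.0000 bits
Normalized MI = 0.1110 / 1.0000 = 0.1110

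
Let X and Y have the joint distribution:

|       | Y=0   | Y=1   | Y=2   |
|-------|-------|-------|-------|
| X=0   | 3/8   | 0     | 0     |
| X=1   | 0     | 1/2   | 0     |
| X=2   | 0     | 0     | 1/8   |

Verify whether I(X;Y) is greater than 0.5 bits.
Marginal P(X) (row sums):
  P(X=0) = 3/8 + 0 + 0 = 3/8
  P(X=1) = 0 + 1/2 + 0 = 1/2
  P(X=2) = 0 + 0 + 1/8 = 1/8
Marginal P(Y) (column sums):
  P(Y=0) = 3/8 + 0 + 0 = 3/8
  P(Y=1) = 0 + 1/2 + 0 = 1/2
  P(Y=2) = 0 + 0 + 1/8 = 1/8

H(X) = -[(3/8)·log₂(3/8) + (1/2)·log₂(1/2) + (1/8)·log₂(1/8)]
  = 0.5306 + 0.5000 + 0.3750
  = 1.4056 bits
H(Y) = -[(3/8)·log₂(3/8) + (1/2)·log₂(1/2) + (1/8)·log₂(1/8)]
  = 0.5306 + 0.5000 + 0.3750
  = 1.4056 bits
H(X,Y) = -[(3/8)·log₂(3/8) + (1/2)·log₂(1/2) + (1/8)·log₂(1/8)]
  = 0.5306 + 0.5000 + 0.3750
  = 1.4056 bits

I(X;Y) = H(X) + H(Y) - H(X,Y)
  = 1.4056 + 1.4056 - 1.4056
  = 1.4056 bits

Yes. I(X;Y) = 1.4056 bits, which is > 0.5 bits.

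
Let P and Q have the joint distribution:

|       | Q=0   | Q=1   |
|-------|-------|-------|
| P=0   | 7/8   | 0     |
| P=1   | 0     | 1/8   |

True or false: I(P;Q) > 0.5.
Marginal P(P) (row sums):
  P(P=0) = 7/8 + 0 = 7/8
  P(P=1) = 0 + 1/8 = 1/8
Marginal P(Q) (column sums):
  P(Q=0) = 7/8 + 0 = 7/8
  P(Q=1) = 0 + 1/8 = 1/8

H(P) = -[(7/8)·log₂(7/8) + (1/8)·log₂(1/8)]
  = 0.1686 + 0.3750
  = 0.5436 bits
H(Q) = -[(7/8)·log₂(7/8) + (1/8)·log₂(1/8)]
  = 0.1686 + 0.3750
  = 0.5436 bits
H(P,Q) = -[(7/8)·log₂(7/8) + (1/8)·log₂(1/8)]
  = 0.1686 + 0.3750
  = 0.5436 bits

I(P;Q) = H(P) + H(Q) - H(P,Q)
  = 0.5436 + 0.5436 - 0.5436
  = 0.5436 bits

True. I(P;Q) = 0.5436 bits, which is > 0.5 bits.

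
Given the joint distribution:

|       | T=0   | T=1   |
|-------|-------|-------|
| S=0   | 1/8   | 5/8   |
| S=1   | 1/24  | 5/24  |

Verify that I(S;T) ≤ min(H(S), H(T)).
Marginal P(S) (row sums):
  P(S=0) = 1/8 + 5/8 = 3/4
  P(S=1) = 1/24 + 5/24 = 1/4
Marginal P(T) (column sums):
  P(T=0) = 1/8 + 1/24 = 1/6
  P(T=1) = 5/8 + 5/24 = 5/6

H(S) = -[(3/4)·log₂(3/4) + (1/4)·log₂(1/4)]
  = 0.3113 + 0.5000
  = 0.8113 bits
H(T) = -[(1/6)·log₂(1/6) + (5/6)·log₂(5/6)]
  = 0.4308 + 0.2192
  = 0.6500 bits
H(S,T) = -[(1/8)·log₂(1/8) + (5/8)·log₂(5/8) + (1/24)·log₂(1/24) + (5/24)·log₂(5/24)]
  = 0.3750 + 0.4238 + 0.1910 + 0.4715
  = 1.4613 bits

I(S;T) = H(S) + H(T) - H(S,T)
  = 0.8113 + 0.6500 - 1.4613
  = 0.0000 bits

min(H(S), H(T)) = min(0.8113, 0.6500) = 0.6500 bits
Since 0.0000 ≤ 0.6500, the bound is satisfied ✓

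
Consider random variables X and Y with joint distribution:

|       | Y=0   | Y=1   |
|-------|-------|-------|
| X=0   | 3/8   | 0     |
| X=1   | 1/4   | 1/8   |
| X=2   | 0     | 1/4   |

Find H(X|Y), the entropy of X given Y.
Marginal P(Y) (column sums):
  P(Y=0) = 3/8 + 1/4 + 0 = 5/8
  P(Y=1) = 0 + 1/8 + 1/4 = 3/8

H(X|Y) = -Σ P(X,Y)·log₂ P(X|Y), where P(X|Y) = P(X,Y) / P(Y)
  (cells with P(X,Y) = 0 contribute 0)
  (X=0,Y=0): P(X|Y) = (3/8)/(5/8) = 3/5;  -(3/8)·log₂(3/5) = 0.2764
  (X=1,Y=0): P(X|Y) = (1/4)/(5/8) = 2/5;  -(1/4)·log₂(2/5) = 0.3305
  (X=1,Y=1): P(X|Y) = (1/8)/(3/8) = 1/3;  -(1/8)·log₂(1/3) = 0.1981
  (X=2,Y=1): P(X|Y) = (1/4)/(3/8) = 2/3;  -(1/4)·log₂(2/3) = 0.1462
H(X|Y) = 0.2764 + 0.3305 + 0.1981 + 0.1462
  = 0.9512 bits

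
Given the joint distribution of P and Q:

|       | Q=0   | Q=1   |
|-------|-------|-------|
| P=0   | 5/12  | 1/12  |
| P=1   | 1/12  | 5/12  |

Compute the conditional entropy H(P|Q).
Marginal P(Q) (column sums):
  P(Q=0) = 5/12 + 1/12 = 1/2
  P(Q=1) = 1/12 + 5/12 = 1/2

H(P|Q) = -Σ P(P,Q)·log₂ P(P|Q), where P(P|Q) = P(P,Q) / P(Q)
  (P=0,Q=0): P(P|Q) = (5/12)/(1/2) = 5/6;  -(5/12)·log₂(5/6) = 0.1096
  (P=0,Q=1): P(P|Q) = (1/12)/(1/2) = 1/6;  -(1/12)·log₂(1/6) = 0.2154
  (P=1,Q=0): P(P|Q) = (1/12)/(1/2) = 1/6;  -(1/12)·log₂(1/6) = 0.2154
  (P=1,Q=1): P(P|Q) = (5/12)/(1/2) = 5/6;  -(5/12)·log₂(5/6) = 0.1096
H(P|Q) = 0.1096 + 0.2154 + 0.2154 + 0.1096
  = 0.6500 bits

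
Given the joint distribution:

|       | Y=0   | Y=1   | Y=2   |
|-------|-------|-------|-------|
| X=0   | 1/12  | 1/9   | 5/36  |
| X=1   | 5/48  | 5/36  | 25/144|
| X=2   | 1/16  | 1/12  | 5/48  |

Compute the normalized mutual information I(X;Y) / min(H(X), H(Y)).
Marginal P(X) (row sums):
  P(X=0) = 1/12 + 1/9 + 5/36 = 1/3
  P(X=1) = 5/48 + 5/36 + 25/144 = 5/12
  P(X=2) = 1/16 + 1/12 + 5/48 = 1/4
Marginal P(Y) (column sums):
  P(Y=0) = 1/12 + 5/48 + 1/16 = 1/4
  P(Y=1) = 1/9 + 5/36 + 1/12 = 1/3
  P(Y=2) = 5/36 + 25/144 + 5/48 = 5/12

H(X) = -[(1/3)·log₂(1/3) + (5/12)·log₂(5/12) + (1/4)·log₂(1/4)]
  = 0.5283 + 0.5263 + 0.5000
  = 1.5546 bits
H(Y) = -[(1/4)·log₂(1/4) + (1/3)·log₂(1/3) + (5/12)·log₂(5/12)]
  = 0.5000 + 0.5283 + 0.5263
  = 1.5546 bits
H(X,Y) = -[(1/12)·log₂(1/12) + (1/9)·log₂(1/9) + (5/36)·log₂(5/36) + (5/48)·log₂(5/48) + (5/36)·log₂(5/36) + (25/144)·log₂(25/144) + (1/16)·log₂(1/16) + (1/12)·log₂(1/12) + (5/48)·log₂(5/48)]
  = 0.2987 + 0.3522 + 0.3956 + 0.3399 + 0.3956 + 0.4386 + 0.2500 + 0.2987 + 0.3399
  = 3.1092 bits

I(X;Y) = H(X) + H(Y) - H(X,Y)
  = 1.5546 + 1.5546 - 3.1092
  = 0.0000 bits

min(H(X), H(Y)) = min(1.5546, 1.5546) = 1.5546 bits
Normalized MI = 0.0000 / 1.5546 = 0.0000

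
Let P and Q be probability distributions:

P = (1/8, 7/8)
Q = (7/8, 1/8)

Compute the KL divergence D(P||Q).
D(P||Q) = Σ P(i) log₂(P(i)/Q(i))
  i=0: (1/8) × log₂((1/8)/(7/8)) = (1/8) × log₂(1/7) = -0.3509
  i=1: (7/8) × log₂((7/8)/(1/8)) = (7/8) × log₂(7) = 2.4564
D(P||Q) = -0.3509 + 2.4564
  = 2.1055 bits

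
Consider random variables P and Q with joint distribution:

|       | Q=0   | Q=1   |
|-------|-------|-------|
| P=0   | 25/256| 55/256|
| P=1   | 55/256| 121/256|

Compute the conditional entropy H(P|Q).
Marginal P(Q) (column sums):
  P(Q=0) = 25/256 + 55/256 = 5/16
  P(Q=1) = 55/256 + 121/256 = 11/16

H(P|Q) = -Σ P(P,Q)·log₂ P(P|Q), where P(P|Q) = P(P,Q) / P(Q)
  (P=0,Q=0): P(P|Q) = (25/256)/(5/16) = 5/16;  -(25/256)·log₂(5/16) = 0.1639
  (P=0,Q=1): P(P|Q) = (55/256)/(11/16) = 5/16;  -(55/256)·log₂(5/16) = 0.3605
  (P=1,Q=0): P(P|Q) = (55/256)/(5/16) = 11/16;  -(55/256)·log₂(11/16) = 0.1161
  (P=1,Q=1): P(P|Q) = (121/256)/(11/16) = 11/16;  -(121/256)·log₂(11/16) = 0.2555
H(P|Q) = 0.1639 + 0.3605 + 0.1161 + 0.2555
  = 0.8960 bits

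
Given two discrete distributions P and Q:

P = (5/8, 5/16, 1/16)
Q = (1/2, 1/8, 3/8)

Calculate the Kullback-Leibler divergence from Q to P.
D(P||Q) = Σ P(i) log₂(P(i)/Q(i))
  i=0: (5/8) × log₂((5/8)/(1/2)) = (5/8) × log₂(5/4) = 0.2012
  i=1: (5/16) × log₂((5/16)/(1/8)) = (5/16) × log₂(5/2) = 0.4131
  i=2: (1/16) × log₂((1/16)/(3/8)) = (1/16) × log₂(1/6) = -0.1616
D(P||Q) = 0.2012 + 0.4131 - 0.1616
  = 0.4527 bits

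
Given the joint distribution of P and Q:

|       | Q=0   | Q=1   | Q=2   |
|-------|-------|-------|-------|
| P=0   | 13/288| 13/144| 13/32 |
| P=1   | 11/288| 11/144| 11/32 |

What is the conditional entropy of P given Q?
Marginal P(Q) (column sums):
  P(Q=0) = 13/288 + 11/288 = 1/12
  P(Q=1) = 13/144 + 11/144 = 1/6
  P(Q=2) = 13/32 + 11/32 = 3/4

H(P|Q) = -Σ P(P,Q)·log₂ P(P|Q), where P(P|Q) = P(P,Q) / P(Q)
  (P=0,Q=0): P(P|Q) = (13/288)/(1/12) = 13/24;  -(13/288)·log₂(13/24) = 0.0399
  (P=0,Q=1): P(P|Q) = (13/144)/(1/6) = 13/24;  -(13/144)·log₂(13/24) = 0.0799
  (P=0,Q=2): P(P|Q) = (13/32)/(3/4) = 13/24;  -(13/32)·log₂(13/24) = 0.3593
  (P=1,Q=0): P(P|Q) = (11/288)/(1/12) = 11/24;  -(11/288)·log₂(11/24) = 0.0430
  (P=1,Q=1): P(P|Q) = (11/144)/(1/6) = 11/24;  -(11/144)·log₂(11/24) = 0.0860
  (P=1,Q=2): P(P|Q) = (11/32)/(3/4) = 11/24;  -(11/32)·log₂(11/24) = 0.3869
H(P|Q) = 0.0399 + 0.0799 + 0.3593 + 0.0430 + 0.0860 + 0.3869
  = 0.9950 bits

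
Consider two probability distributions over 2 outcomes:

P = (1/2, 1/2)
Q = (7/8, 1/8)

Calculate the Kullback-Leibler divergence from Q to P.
D(P||Q) = Σ P(i) log₂(P(i)/Q(i))
  i=0: (1/2) × log₂((1/2)/(7/8)) = (1/2) × log₂(4/7) = -0.4037
  i=1: (1/2) × log₂((1/2)/(1/8)) = (1/2) × log₂(4) = 1.0000
D(P||Q) = -0.4037 + 1.0000
  = 0.5963 bits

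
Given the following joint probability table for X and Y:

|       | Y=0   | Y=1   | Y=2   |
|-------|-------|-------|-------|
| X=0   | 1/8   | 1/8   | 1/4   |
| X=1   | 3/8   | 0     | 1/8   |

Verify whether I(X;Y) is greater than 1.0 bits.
Marginal P(X) (row sums):
  P(X=0) = 1/8 + 1/8 + 1/4 = 1/2
  P(X=1) = 3/8 + 0 + 1/8 = 1/2
Marginal P(Y) (column sums):
  P(Y=0) = 1/8 + 3/8 = 1/2
  P(Y=1) = 1/8 + 0 = 1/8
  P(Y=2) = 1/4 + 1/8 = 3/8

H(X) = -[(1/2)·log₂(1/2) + (1/2)·log₂(1/2)]
  = 0.5000 + 0.5000
  = 1.0000 bits
H(Y) = -[(1/2)·log₂(1/2) + (1/8)·log₂(1/8) + (3/8)·log₂(3/8)]
  = 0.5000 + 0.3750 + 0.5306
  = 1.4056 bits
H(X,Y) = -[(1/8)·log₂(1/8) + (1/8)·log₂(1/8) + (1/4)·log₂(1/4) + (3/8)·log₂(3/8) + (1/8)·log₂(1/8)]
  = 0.3750 + 0.3750 + 0.5000 + 0.5306 + 0.3750
  = 2.1556 bits

I(X;Y) = H(X) + H(Y) - H(X,Y)
  = 1.0000 + 1.4056 - 2.1556
  = 0.2500 bits

No. I(X;Y) = 0.2500 bits, which is ≤ 1.0 bits.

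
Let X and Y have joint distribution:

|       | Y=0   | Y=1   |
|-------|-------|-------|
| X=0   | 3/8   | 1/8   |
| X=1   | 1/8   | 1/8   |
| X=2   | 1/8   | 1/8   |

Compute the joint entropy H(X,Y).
H(X,Y) = -Σ P(X,Y) log₂ P(X,Y), summed over the non-zero cells:
H(X,Y) = -[(3/8)·log₂(3/8) + (1/8)·log₂(1/8) + (1/8)·log₂(1/8) + (1/8)·log₂(1/8) + (1/8)·log₂(1/8) + (1/8)·log₂(1/8)]
  = 0.5306 + 0.3750 + 0.3750 + 0.3750 + 0.3750 + 0.3750
  = 2.4056 bits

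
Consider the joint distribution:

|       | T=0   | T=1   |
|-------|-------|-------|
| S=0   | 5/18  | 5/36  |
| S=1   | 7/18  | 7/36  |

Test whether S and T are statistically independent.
Marginal P(S) (row sums):
  P(S=0) = 5/18 + 5/36 = 5/12
  P(S=1) = 7/18 + 7/36 = 7/12
Marginal P(T) (column sums):
  P(T=0) = 5/18 + 7/18 = 2/3
  P(T=1) = 5/36 + 7/36 = 1/3

S and T are independent iff P(S=i,T=j) = P(S=i)·P(T=j) for every cell.
  P(S=0)·P(T=0) = 5/12 × 2/3 = 5/18 = P(S=0,T=0) ✓
  P(S=0)·P(T=1) = 5/12 × 1/3 = 5/36 = P(S=0,T=1) ✓
  P(S=1)·P(T=0) = 7/12 × 2/3 = 7/18 = P(S=1,T=0) ✓
  P(S=1)·P(T=1) = 7/12 × 1/3 = 7/36 = P(S=1,T=1) ✓

Yes, S and T are independent: every cell factors, so I(S;T) = 0 bits.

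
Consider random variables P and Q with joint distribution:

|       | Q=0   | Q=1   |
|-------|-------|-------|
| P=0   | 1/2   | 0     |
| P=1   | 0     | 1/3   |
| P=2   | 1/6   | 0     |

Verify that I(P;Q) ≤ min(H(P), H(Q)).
Marginal P(P) (row sums):
  P(P=0) = 1/2 + 0 = 1/2
  P(P=1) = 0 + 1/3 = 1/3
  P(P=2) = 1/6 + 0 = 1/6
Marginal P(Q) (column sums):
  P(Q=0) = 1/2 + 0 + 1/6 = 2/3
  P(Q=1) = 0 + 1/3 + 0 = 1/3

H(P) = -[(1/2)·log₂(1/2) + (1/3)·log₂(1/3) + (1/6)·log₂(1/6)]
  = 0.5000 + 0.5283 + 0.4308
  = 1.4591 bits
H(Q) = -[(2/3)·log₂(2/3) + (1/3)·log₂(1/3)]
  = 0.3900 + 0.5283
  = 0.9183 bits
H(P,Q) = -[(1/2)·log₂(1/2) + (1/3)·log₂(1/3) + (1/6)·log₂(1/6)]
  = 0.5000 + 0.5283 + 0.4308
  = 1.4591 bits

I(P;Q) = H(P) + H(Q) - H(P,Q)
  = 1.4591 + 0.9183 - 1.4591
  = 0.9183 bits

min(H(P), H(Q)) = min(1.4591, 0.9183) = 0.9183 bits
Since 0.9183 ≤ 0.9183, the bound is satisfied ✓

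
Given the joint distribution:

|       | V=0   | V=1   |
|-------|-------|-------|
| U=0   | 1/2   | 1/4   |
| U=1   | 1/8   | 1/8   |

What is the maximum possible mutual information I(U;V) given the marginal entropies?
The upper bound on mutual information is I(U;V) ≤ min(H(U), H(V)).

Marginal P(U) (row sums):
  P(U=0) = 1/2 + 1/4 = 3/4
  P(U=1) = 1/8 + 1/8 = 1/4
Marginal P(V) (column sums):
  P(V=0) = 1/2 + 1/8 = 5/8
  P(V=1) = 1/4 + 1/8 = 3/8

H(U) = -[(3/4)·log₂(3/4) + (1/4)·log₂(1/4)]
  = 0.3113 + 0.5000
  = 0.8113 bits
H(V) = -[(5/8)·log₂(5/8) + (3/8)·log₂(3/8)]
  = 0.4238 + 0.5306
  = 0.9544 bits

Maximum possible I(U;V) = min(0.8113, 0.9544) = 0.8113 bits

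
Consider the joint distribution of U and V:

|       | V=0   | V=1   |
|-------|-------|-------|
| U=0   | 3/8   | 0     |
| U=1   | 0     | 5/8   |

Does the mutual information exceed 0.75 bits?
Marginal P(U) (row sums):
  P(U=0) = 3/8 + 0 = 3/8
  P(U=1) = 0 + 5/8 = 5/8
Marginal P(V) (column sums):
  P(V=0) = 3/8 + 0 = 3/8
  P(V=1) = 0 + 5/8 = 5/8

H(U) = -[(3/8)·log₂(3/8) + (5/8)·log₂(5/8)]
  = 0.5306 + 0.4238
  = 0.9544 bits
H(V) = -[(3/8)·log₂(3/8) + (5/8)·log₂(5/8)]
  = 0.5306 + 0.4238
  = 0.9544 bits
H(U,V) = -[(3/8)·log₂(3/8) + (5/8)·log₂(5/8)]
  = 0.5306 + 0.4238
  = 0.9544 bits

I(U;V) = H(U) + H(V) - H(U,V)
  = 0.9544 + 0.9544 - 0.9544
  = 0.9544 bits

Yes. I(U;V) = 0.9544 bits, which is > 0.75 bits.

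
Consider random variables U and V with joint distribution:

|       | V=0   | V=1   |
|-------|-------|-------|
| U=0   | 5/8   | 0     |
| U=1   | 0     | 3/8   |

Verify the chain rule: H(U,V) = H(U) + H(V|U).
Left side:
H(U,V) = -[(5/8)·log₂(5/8) + (3/8)·log₂(3/8)]
  = 0.4238 + 0.5306
  = 0.9544 bits

Right side:
Marginal P(U) (row sums):
  P(U=0) = 5/8 + 0 = 5/8
  P(U=1) = 0 + 3/8 = 3/8
H(U) = -[(5/8)·log₂(5/8) + (3/8)·log₂(3/8)]
  = 0.4238 + 0.5306
  = 0.9544 bits
H(V|U) = -Σ P(U,V)·log₂ P(V|U), where P(V|U) = P(U,V) / P(U)
  (cells with P(U,V) = 0 contribute 0)
  (U=0,V=0): P(V|U) = (5/8)/(5/8) = 1;  -(5/8)·log₂(1) = 0.0000
  (U=1,V=1): P(V|U) = (3/8)/(3/8) = 1;  -(3/8)·log₂(1) = 0.0000
H(V|U) = 0.0000 + 0.0000
  = 0.0000 bits
H(U) + H(V|U) = 0.9544 + 0.0000 = 0.9544 bits

Both sides equal 0.9544 bits, so the chain rule holds ✓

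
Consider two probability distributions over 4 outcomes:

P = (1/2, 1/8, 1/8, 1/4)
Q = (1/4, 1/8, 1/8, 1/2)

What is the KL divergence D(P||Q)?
D(P||Q) = Σ P(i) log₂(P(i)/Q(i))
  i=0: (1/2) × log₂((1/2)/(1/4)) = (1/2) × log₂(2) = 0.5000
  i=1: (1/8) × log₂((1/8)/(1/8)) = (1/8) × log₂(1) = 0.0000
  i=2: (1/8) × log₂((1/8)/(1/8)) = (1/8) × log₂(1) = 0.0000
  i=3: (1/4) × log₂((1/4)/(1/2)) = (1/4) × log₂(1/2) = -0.2500
D(P||Q) = 0.5000 + 0.0000 + 0.0000 - 0.2500
  = 0.2500 bits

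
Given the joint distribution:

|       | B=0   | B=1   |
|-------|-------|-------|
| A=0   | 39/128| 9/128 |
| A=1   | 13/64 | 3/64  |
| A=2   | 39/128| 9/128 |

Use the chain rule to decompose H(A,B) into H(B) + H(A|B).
By the chain rule: H(A,B) = H(B) + H(A|B)

Marginal P(B) (column sums):
  P(B=0) = 39/128 + 13/64 + 39/128 = 13/16
  P(B=1) = 9/128 + 3/64 + 9/128 = 3/16
H(B) = -[(13/16)·log₂(13/16) + (3/16)·log₂(3/16)]
  = 0.2434 + 0.4528
  = 0.6962 bits
H(A|B) = -Σ P(A,B)·log₂ P(A|B), where P(A|B) = P(A,B) / P(B)
  (A=0,B=0): P(A|B) = (39/128)/(13/16) = 3/8;  -(39/128)·log₂(3/8) = 0.4311
  (A=0,B=1): P(A|B) = (9/128)/(3/16) = 3/8;  -(9/128)·log₂(3/8) = 0.0995
  (A=1,B=0): P(A|B) = (13/64)/(13/16) = 1/4;  -(13/64)·log₂(1/4) = 0.4063
  (A=1,B=1): P(A|B) = (3/64)/(3/16) = 1/4;  -(3/64)·log₂(1/4) = 0.0938
  (A=2,B=0): P(A|B) = (39/128)/(13/16) = 3/8;  -(39/128)·log₂(3/8) = 0.4311
  (A=2,B=1): P(A|B) = (9/128)/(3/16) = 3/8;  -(9/128)·log₂(3/8) = 0.0995
H(A|B) = 0.4311 + 0.0995 + 0.4063 + 0.0938 + 0.4311 + 0.0995
  = 1.5613 bits

H(A,B) = H(B) + H(A|B) = 0.6962 + 1.5613 = 2.2575 bits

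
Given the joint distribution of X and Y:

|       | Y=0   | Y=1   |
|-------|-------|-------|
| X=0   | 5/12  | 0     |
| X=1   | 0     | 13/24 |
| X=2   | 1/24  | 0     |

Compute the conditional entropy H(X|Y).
Marginal P(Y) (column sums):
  P(Y=0) = 5/12 + 0 + 1/24 = 11/24
  P(Y=1) = 0 + 13/24 + 0 = 13/24

H(X|Y) = -Σ P(X,Y)·log₂ P(X|Y), where P(X|Y) = P(X,Y) / P(Y)
  (cells with P(X,Y) = 0 contribute 0)
  (X=0,Y=0): P(X|Y) = (5/12)/(11/24) = 10/11;  -(5/12)·log₂(10/11) = 0.0573
  (X=1,Y=1): P(X|Y) = (13/24)/(13/24) = 1;  -(13/24)·log₂(1) = 0.0000
  (X=2,Y=0): P(X|Y) = (1/24)/(11/24) = 1/11;  -(1/24)·log₂(1/11) = 0.1441
H(X|Y) = 0.0573 + 0.0000 + 0.1441
  = 0.2014 bits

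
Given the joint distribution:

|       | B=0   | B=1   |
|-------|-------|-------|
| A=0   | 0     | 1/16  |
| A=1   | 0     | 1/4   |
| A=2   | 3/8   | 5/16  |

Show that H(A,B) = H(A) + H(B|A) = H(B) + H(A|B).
Marginal P(A) (row sums):
  P(A=0) = 0 + 1/16 = 1/16
  P(A=1) = 0 + 1/4 = 1/4
  P(A=2) = 3/8 + 5/16 = 11/16
Marginal P(B) (column sums):
  P(B=0) = 0 + 0 + 3/8 = 3/8
  P(B=1) = 1/16 + 1/4 + 5/16 = 5/8

Decomposition 1: H(A) + H(B|A)
H(A) = -[(1/16)·log₂(1/16) + (1/4)·log₂(1/4) + (11/16)·log₂(11/16)]
  = 0.2500 + 0.5000 + 0.3716
  = 1.1216 bits
H(B|A) = -Σ P(A,B)·log₂ P(B|A), where P(B|A) = P(A,B) / P(A)
  (cells with P(A,B) = 0 contribute 0)
  (A=0,B=1): P(B|A) = (1/16)/(1/16) = 1;  -(1/16)·log₂(1) = 0.0000
  (A=1,B=1): P(B|A) = (1/4)/(1/4) = 1;  -(1/4)·log₂(1) = 0.0000
  (A=2,B=0): P(B|A) = (3/8)/(11/16) = 6/11;  -(3/8)·log₂(6/11) = 0.3279
  (A=2,B=1): P(B|A) = (5/16)/(11/16) = 5/11;  -(5/16)·log₂(5/11) = 0.3555
H(B|A) = 0.0000 + 0.0000 + 0.3279 + 0.3555
  = 0.6834 bits
H(A) + H(B|A) = 1.1216 + 0.6834 = 1.8050 bits

Decomposition 2: H(B) + H(A|B)
H(B) = -[(3/8)·log₂(3/8) + (5/8)·log₂(5/8)]
  = 0.5306 + 0.4238
  = 0.9544 bits
H(A|B) = -Σ P(A,B)·log₂ P(A|B), where P(A|B) = P(A,B) / P(B)
  (cells with P(A,B) = 0 contribute 0)
  (A=0,B=1): P(A|B) = (1/16)/(5/8) = 1/10;  -(1/16)·log₂(1/10) = 0.2076
  (A=1,B=1): P(A|B) = (1/4)/(5/8) = 2/5;  -(1/4)·log₂(2/5) = 0.3305
  (A=2,B=0): P(A|B) = (3/8)/(3/8) = 1;  -(3/8)·log₂(1) = 0.0000
  (A=2,B=1): P(A|B) = (5/16)/(5/8) = 1/2;  -(5/16)·log₂(1/2) = 0.3125
H(A|B) = 0.2076 + 0.3305 + 0.0000 + 0.3125
  = 0.8506 bits
H(B) + H(A|B) = 0.9544 + 0.8506 = 1.8050 bits

Direct computation of the joint entropy:
H(A,B) = -[(1/16)·log₂(1/16) + (1/4)·log₂(1/4) + (3/8)·log₂(3/8) + (5/16)·log₂(5/16)]
  = 0.2500 + 0.5000 + 0.5306 + 0.5244
  = 1.8050 bits

All three agree: H(A,B) = 1.8050 bits ✓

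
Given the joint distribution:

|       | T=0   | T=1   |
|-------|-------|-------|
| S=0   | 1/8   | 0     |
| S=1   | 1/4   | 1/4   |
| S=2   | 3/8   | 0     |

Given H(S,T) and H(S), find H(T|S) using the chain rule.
From the chain rule: H(S,T) = H(S) + H(T|S)
Therefore: H(T|S) = H(S,T) - H(S)

H(S,T) = -[(1/8)·log₂(1/8) + (1/4)·log₂(1/4) + (1/4)·log₂(1/4) + (3/8)·log₂(3/8)]
  = 0.3750 + 0.5000 + 0.5000 + 0.5306
  = 1.9056 bits
Marginal P(S) (row sums):
  P(S=0) = 1/8 + 0 = 1/8
  P(S=1) = 1/4 + 1/4 = 1/2
  P(S=2) = 3/8 + 0 = 3/8
H(S) = -[(1/8)·log₂(1/8) + (1/2)·log₂(1/2) + (3/8)·log₂(3/8)]
  = 0.3750 + 0.5000 + 0.5306
  = 1.4056 bits

H(T|S) = 1.9056 - 1.4056 = 0.5000 bits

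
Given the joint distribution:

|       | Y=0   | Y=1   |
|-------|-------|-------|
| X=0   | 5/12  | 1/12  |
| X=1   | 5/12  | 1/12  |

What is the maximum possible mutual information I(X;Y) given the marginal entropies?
The upper bound on mutual information is I(X;Y) ≤ min(H(X), H(Y)).

Marginal P(X) (row sums):
  P(X=0) = 5/12 + 1/12 = 1/2
  P(X=1) = 5/12 + 1/12 = 1/2
Marginal P(Y) (column sums):
  P(Y=0) = 5/12 + 5/12 = 5/6
  P(Y=1) = 1/12 + 1/12 = 1/6

H(X) = -[(1/2)·log₂(1/2) + (1/2)·log₂(1/2)]
  = 0.5000 + 0.5000
  = 1.0000 bits
H(Y) = -[(5/6)·log₂(5/6) + (1/6)·log₂(1/6)]
  = 0.2192 + 0.4308
  = 0.6500 bits

Maximum possible I(X;Y) = min(1.0000, 0.6500) = 0.6500 bits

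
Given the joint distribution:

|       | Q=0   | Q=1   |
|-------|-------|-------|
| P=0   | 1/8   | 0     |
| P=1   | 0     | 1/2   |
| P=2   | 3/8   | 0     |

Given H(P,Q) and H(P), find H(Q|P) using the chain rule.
From the chain rule: H(P,Q) = H(P) + H(Q|P)
Therefore: H(Q|P) = H(P,Q) - H(P)

H(P,Q) = -[(1/8)·log₂(1/8) + (1/2)·log₂(1/2) + (3/8)·log₂(3/8)]
  = 0.3750 + 0.5000 + 0.5306
  = 1.4056 bits
Marginal P(P) (row sums):
  P(P=0) = 1/8 + 0 = 1/8
  P(P=1) = 0 + 1/2 = 1/2
  P(P=2) = 3/8 + 0 = 3/8
H(P) = -[(1/8)·log₂(1/8) + (1/2)·log₂(1/2) + (3/8)·log₂(3/8)]
  = 0.3750 + 0.5000 + 0.5306
  = 1.4056 bits

H(Q|P) = 1.4056 - 1.4056 = 0.0000 bits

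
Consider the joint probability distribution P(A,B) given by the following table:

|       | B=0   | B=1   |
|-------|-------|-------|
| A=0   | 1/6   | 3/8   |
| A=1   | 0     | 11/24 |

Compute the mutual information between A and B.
Marginal P(A) (row sums):
  P(A=0) = 1/6 + 3/8 = 13/24
  P(A=1) = 0 + 11/24 = 11/24
Marginal P(B) (column sums):
  P(B=0) = 1/6 + 0 = 1/6
  P(B=1) = 3/8 + 11/24 = 5/6

H(A) = -[(13/24)·log₂(13/24) + (11/24)·log₂(11/24)]
  = 0.4791 + 0.5159
  = 0.9950 bits
H(B) = -[(1/6)·log₂(1/6) + (5/6)·log₂(5/6)]
  = 0.4308 + 0.2192
  = 0.6500 bits
H(A,B) = -[(1/6)·log₂(1/6) + (3/8)·log₂(3/8) + (11/24)·log₂(11/24)]
  = 0.4308 + 0.5306 + 0.5159
  = 1.4773 bits

I(A;B) = H(A) + H(B) - H(A,B)
  = 0.9950 + 0.6500 - 1.4773
  = 0.1677 bits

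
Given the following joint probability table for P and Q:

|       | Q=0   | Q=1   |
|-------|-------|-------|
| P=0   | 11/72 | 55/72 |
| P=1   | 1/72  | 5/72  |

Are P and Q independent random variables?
Marginal P(P) (row sums):
  P(P=0) = 11/72 + 55/72 = 11/12
  P(P=1) = 1/72 + 5/72 = 1/12
Marginal P(Q) (column sums):
  P(Q=0) = 11/72 + 1/72 = 1/6
  P(Q=1) = 55/72 + 5/72 = 5/6

P and Q are independent iff P(P=i,Q=j) = P(P=i)·P(Q=j) for every cell.
  P(P=0)·P(Q=0) = 11/12 × 1/6 = 11/72 = P(P=0,Q=0) ✓
  P(P=0)·P(Q=1) = 11/12 × 5/6 = 55/72 = P(P=0,Q=1) ✓
  P(P=1)·P(Q=0) = 1/12 × 1/6 = 1/72 = P(P=1,Q=0) ✓
  P(P=1)·P(Q=1) = 1/12 × 5/6 = 5/72 = P(P=1,Q=1) ✓

Yes, P and Q are independent: every cell factors, so I(P;Q) = 0 bits.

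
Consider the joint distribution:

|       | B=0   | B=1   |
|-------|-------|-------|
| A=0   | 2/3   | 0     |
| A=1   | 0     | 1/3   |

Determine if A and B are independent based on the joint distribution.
Marginal P(A) (row sums):
  P(A=0) = 2/3 + 0 = 2/3
  P(A=1) = 0 + 1/3 = 1/3
Marginal P(B) (column sums):
  P(B=0) = 2/3 + 0 = 2/3
  P(B=1) = 0 + 1/3 = 1/3

A and B are independent iff P(A=i,B=j) = P(A=i)·P(B=j) for every cell.
  P(A=0)·P(B=0) = 2/3 × 2/3 = 4/9, but P(A=0,B=0) = 2/3 ✗

No, A and B are not independent. Quantitatively, I(A;B) > 0:

H(A) = -[(2/3)·log₂(2/3) + (1/3)·log₂(1/3)]
  = 0.3900 + 0.5283
  = 0.9183 bits
H(B) = -[(2/3)·log₂(2/3) + (1/3)·log₂(1/3)]
  = 0.3900 + 0.5283
  = 0.9183 bits
H(A,B) = -[(2/3)·log₂(2/3) + (1/3)·log₂(1/3)]
  = 0.3900 + 0.5283
  = 0.9183 bits
I(A;B) = H(A) + H(B) - H(A,B) = 0.9183 + 0.9183 - 0.9183 = 0.9183 bits > 0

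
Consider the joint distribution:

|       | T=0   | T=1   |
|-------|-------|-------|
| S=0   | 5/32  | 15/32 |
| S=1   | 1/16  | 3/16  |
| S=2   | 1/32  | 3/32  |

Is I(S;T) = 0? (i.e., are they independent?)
Marginal P(S) (row sums):
  P(S=0) = 5/32 + 15/32 = 5/8
  P(S=1) = 1/16 + 3/16 = 1/4
  P(S=2) = 1/32 + 3/32 = 1/8
Marginal P(T) (column sums):
  P(T=0) = 5/32 + 1/16 + 1/32 = 1/4
  P(T=1) = 15/32 + 3/16 + 3/32 = 3/4

S and T are independent iff P(S=i,T=j) = P(S=i)·P(T=j) for every cell.
  P(S=0)·P(T=0) = 5/8 × 1/4 = 5/32 = P(S=0,T=0) ✓
  P(S=0)·P(T=1) = 5/8 × 3/4 = 15/32 = P(S=0,T=1) ✓
  P(S=1)·P(T=0) = 1/4 × 1/4 = 1/16 = P(S=1,T=0) ✓
  P(S=1)·P(T=1) = 1/4 × 3/4 = 3/16 = P(S=1,T=1) ✓
  P(S=2)·P(T=0) = 1/8 × 1/4 = 1/32 = P(S=2,T=0) ✓
  P(S=2)·P(T=1) = 1/8 × 3/4 = 3/32 = P(S=2,T=1) ✓

Yes, S and T are independent: every cell factors, so I(S;T) = 0 bits.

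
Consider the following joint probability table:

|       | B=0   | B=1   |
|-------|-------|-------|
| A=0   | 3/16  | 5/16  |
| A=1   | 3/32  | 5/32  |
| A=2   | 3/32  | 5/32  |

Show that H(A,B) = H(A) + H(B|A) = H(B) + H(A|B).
Marginal P(A) (row sums):
  P(A=0) = 3/16 + 5/16 = 1/2
  P(A=1) = 3/32 + 5/32 = 1/4
  P(A=2) = 3/32 + 5/32 = 1/4
Marginal P(B) (column sums):
  P(B=0) = 3/16 + 3/32 + 3/32 = 3/8
  P(B=1) = 5/16 + 5/32 + 5/32 = 5/8

Decomposition 1: H(A) + H(B|A)
H(A) = -[(1/2)·log₂(1/2) + (1/4)·log₂(1/4) + (1/4)·log₂(1/4)]
  = 0.5000 + 0.5000 + 0.5000
  = 1.5000 bits
H(B|A) = -Σ P(A,B)·log₂ P(B|A), where P(B|A) = P(A,B) / P(A)
  (A=0,B=0): P(B|A) = (3/16)/(1/2) = 3/8;  -(3/16)·log₂(3/8) = 0.2653
  (A=0,B=1): P(B|A) = (5/16)/(1/2) = 5/8;  -(5/16)·log₂(5/8) = 0.2119
  (A=1,B=0): P(B|A) = (3/32)/(1/4) = 3/8;  -(3/32)·log₂(3/8) = 0.1327
  (A=1,B=1): P(B|A) = (5/32)/(1/4) = 5/8;  -(5/32)·log₂(5/8) = 0.1059
  (A=2,B=0): P(B|A) = (3/32)/(1/4) = 3/8;  -(3/32)·log₂(3/8) = 0.1327
  (A=2,B=1): P(B|A) = (5/32)/(1/4) = 5/8;  -(5/32)·log₂(5/8) = 0.1059
H(B|A) = 0.2653 + 0.2119 + 0.1327 + 0.1059 + 0.1327 + 0.1059
  = 0.9544 bits
H(A) + H(B|A) = 1.5000 + 0.9544 = 2.4544 bits

Decomposition 2: H(B) + H(A|B)
H(B) = -[(3/8)·log₂(3/8) + (5/8)·log₂(5/8)]
  = 0.5306 + 0.4238
  = 0.9544 bits
H(A|B) = -Σ P(A,B)·log₂ P(A|B), where P(A|B) = P(A,B) / P(B)
  (A=0,B=0): P(A|B) = (3/16)/(3/8) = 1/2;  -(3/16)·log₂(1/2) = 0.1875
  (A=0,B=1): P(A|B) = (5/16)/(5/8) = 1/2;  -(5/16)·log₂(1/2) = 0.3125
  (A=1,B=0): P(A|B) = (3/32)/(3/8) = 1/4;  -(3/32)·log₂(1/4) = 0.1875
  (A=1,B=1): P(A|B) = (5/32)/(5/8) = 1/4;  -(5/32)·log₂(1/4) = 0.3125
  (A=2,B=0): P(A|B) = (3/32)/(3/8) = 1/4;  -(3/32)·log₂(1/4) = 0.1875
  (A=2,B=1): P(A|B) = (5/32)/(5/8) = 1/4;  -(5/32)·log₂(1/4) = 0.3125
H(A|B) = 0.1875 + 0.3125 + 0.1875 + 0.3125 + 0.1875 + 0.3125
  = 1.5000 bits
H(B) + H(A|B) = 0.9544 + 1.5000 = 2.4544 bits

Direct computation of the joint entropy:
H(A,B) = -[(3/16)·log₂(3/16) + (5/16)·log₂(5/16) + (3/32)·log₂(3/32) + (5/32)·log₂(5/32) + (3/32)·log₂(3/32) + (5/32)·log₂(5/32)]
  = 0.4528 + 0.5244 + 0.3202 + 0.4184 + 0.3202 + 0.4184
  = 2.4544 bits

All three agree: H(A,B) = 2.4544 bits ✓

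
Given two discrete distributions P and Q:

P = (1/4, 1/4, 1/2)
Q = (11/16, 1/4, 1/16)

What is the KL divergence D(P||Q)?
D(P||Q) = Σ P(i) log₂(P(i)/Q(i))
  i=0: (1/4) × log₂((1/4)/(11/16)) = (1/4) × log₂(4/11) = -0.3649
  i=1: (1/4) × log₂((1/4)/(1/4)) = (1/4) × log₂(1) = 0.0000
  i=2: (1/2) × log₂((1/2)/(1/16)) = (1/2) × log₂(8) = 1.5000
D(P||Q) = -0.3649 + 0.0000 + 1.5000
  = 1.1351 bits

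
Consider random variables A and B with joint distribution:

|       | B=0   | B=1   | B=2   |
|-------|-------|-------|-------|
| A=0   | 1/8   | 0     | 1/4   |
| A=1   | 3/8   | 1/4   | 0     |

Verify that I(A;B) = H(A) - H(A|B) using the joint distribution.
Left side, from I(A;B) = H(A) + H(B) - H(A,B):
Marginal P(A) (row sums):
  P(A=0) = 1/8 + 0 + 1/4 = 3/8
  P(A=1) = 3/8 + 1/4 + 0 = 5/8
Marginal P(B) (column sums):
  P(B=0) = 1/8 + 3/8 = 1/2
  P(B=1) = 0 + 1/4 = 1/4
  P(B=2) = 1/4 + 0 = 1/4

H(A) = -[(3/8)·log₂(3/8) + (5/8)·log₂(5/8)]
  = 0.5306 + 0.4238
  = 0.9544 bits
H(B) = -[(1/2)·log₂(1/2) + (1/4)·log₂(1/4) + (1/4)·log₂(1/4)]
  = 0.5000 + 0.5000 + 0.5000
  = 1.5000 bits
H(A,B) = -[(1/8)·log₂(1/8) + (1/4)·log₂(1/4) + (3/8)·log₂(3/8) + (1/4)·log₂(1/4)]
  = 0.3750 + 0.5000 + 0.5306 + 0.5000
  = 1.9056 bits

I(A;B) = H(A) + H(B) - H(A,B)
  = 0.9544 + 1.5000 - 1.9056
  = 0.5488 bits

Right side, with H(A|B) computed directly from the conditional probabilities:
H(A|B) = -Σ P(A,B)·log₂ P(A|B), where P(A|B) = P(A,B) / P(B)
  (cells with P(A,B) = 0 contribute 0)
  (A=0,B=0): P(A|B) = (1/8)/(1/2) = 1/4;  -(1/8)·log₂(1/4) = 0.2500
  (A=0,B=2): P(A|B) = (1/4)/(1/4) = 1;  -(1/4)·log₂(1) = 0.0000
  (A=1,B=0): P(A|B) = (3/8)/(1/2) = 3/4;  -(3/8)·log₂(3/4) = 0.1556
  (A=1,B=1): P(A|B) = (1/4)/(1/4) = 1;  -(1/4)·log₂(1) = 0.0000
H(A|B) = 0.2500 + 0.0000 + 0.1556 + 0.0000
  = 0.4056 bits
H(A) - H(A|B) = 0.9544 - 0.4056 = 0.5488 bits

Both sides equal 0.5488 bits, so I(A;B) = H(A) - H(A|B) ✓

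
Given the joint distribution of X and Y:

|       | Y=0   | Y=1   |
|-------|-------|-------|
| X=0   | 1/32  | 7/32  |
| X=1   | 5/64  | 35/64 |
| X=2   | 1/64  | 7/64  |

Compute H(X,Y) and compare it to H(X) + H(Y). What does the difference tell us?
Marginal P(X) (row sums):
  P(X=0) = 1/32 + 7/32 = 1/4
  P(X=1) = 5/64 + 35/64 = 5/8
  P(X=2) = 1/64 + 7/64 = 1/8
Marginal P(Y) (column sums):
  P(Y=0) = 1/32 + 5/64 + 1/64 = 1/8
  P(Y=1) = 7/32 + 35/64 + 7/64 = 7/8

H(X,Y) = -[(1/32)·log₂(1/32) + (7/32)·log₂(7/32) + (5/64)·log₂(5/64) + (35/64)·log₂(35/64) + (1/64)·log₂(1/64) + (7/64)·log₂(7/64)]
  = 0.1563 + 0.4796 + 0.2873 + 0.4762 + 0.0938 + 0.3492
  = 1.8424 bits
H(X) = -[(1/4)·log₂(1/4) + (5/8)·log₂(5/8) + (1/8)·log₂(1/8)]
  = 0.5000 + 0.4238 + 0.3750
  = 1.2988 bits
H(Y) = -[(1/8)·log₂(1/8) + (7/8)·log₂(7/8)]
  = 0.3750 + 0.1686
  = 0.5436 bits

H(X) + H(Y) = 1.2988 + 0.5436 = 1.8424 bits
Difference: H(X) + H(Y) - H(X,Y) = 1.8424 - 1.8424 = 0.0000 bits = I(X;Y)

The difference is the mutual information; it is 0 here, so X and Y are independent (the joint entropy equals the sum of the marginal entropies).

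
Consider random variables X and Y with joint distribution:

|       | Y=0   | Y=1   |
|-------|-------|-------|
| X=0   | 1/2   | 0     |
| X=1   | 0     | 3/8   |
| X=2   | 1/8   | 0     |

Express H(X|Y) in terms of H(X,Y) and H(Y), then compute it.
H(X|Y) = H(X,Y) - H(Y)

Marginal P(Y) (column sums):
  P(Y=0) = 1/2 + 0 + 1/8 = 5/8
  P(Y=1) = 0 + 3/8 + 0 = 3/8

H(X,Y) = -[(1/2)·log₂(1/2) + (3/8)·log₂(3/8) + (1/8)·log₂(1/8)]
  = 0.5000 + 0.5306 + 0.3750
  = 1.4056 bits
H(Y) = -[(5/8)·log₂(5/8) + (3/8)·log₂(3/8)]
  = 0.4238 + 0.5306
  = 0.9544 bits

H(X|Y) = 1.4056 - 0.9544 = 0.4512 bits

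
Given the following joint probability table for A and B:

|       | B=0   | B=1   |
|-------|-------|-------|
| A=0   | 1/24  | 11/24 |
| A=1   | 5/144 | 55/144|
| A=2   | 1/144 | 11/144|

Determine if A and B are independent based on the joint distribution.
Marginal P(A) (row sums):
  P(A=0) = 1/24 + 11/24 = 1/2
  P(A=1) = 5/144 + 55/144 = 5/12
  P(A=2) = 1/144 + 11/144 = 1/12
Marginal P(B) (column sums):
  P(B=0) = 1/24 + 5/144 + 1/144 = 1/12
  P(B=1) = 11/24 + 55/144 + 11/144 = 11/12

A and B are independent iff P(A=i,B=j) = P(A=i)·P(B=j) for every cell.
  P(A=0)·P(B=0) = 1/2 × 1/12 = 1/24 = P(A=0,B=0) ✓
  P(A=0)·P(B=1) = 1/2 × 11/12 = 11/24 = P(A=0,B=1) ✓
  P(A=1)·P(B=0) = 5/12 × 1/12 = 5/144 = P(A=1,B=0) ✓
  P(A=1)·P(B=1) = 5/12 × 11/12 = 55/144 = P(A=1,B=1) ✓
  P(A=2)·P(B=0) = 1/12 × 1/12 = 1/144 = P(A=2,B=0) ✓
  P(A=2)·P(B=1) = 1/12 × 11/12 = 11/144 = P(A=2,B=1) ✓

Yes, A and B are independent: every cell factors, so I(A;B) = 0 bits.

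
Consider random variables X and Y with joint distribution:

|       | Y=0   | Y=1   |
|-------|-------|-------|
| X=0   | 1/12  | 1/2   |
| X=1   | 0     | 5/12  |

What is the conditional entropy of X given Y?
Marginal P(Y) (column sums):
  P(Y=0) = 1/12 + 0 = 1/12
  P(Y=1) = 1/2 + 5/12 = 11/12

H(X|Y) = -Σ P(X,Y)·log₂ P(X|Y), where P(X|Y) = P(X,Y) / P(Y)
  (cells with P(X,Y) = 0 contribute 0)
  (X=0,Y=0): P(X|Y) = (1/12)/(1/12) = 1;  -(1/12)·log₂(1) = 0.0000
  (X=0,Y=1): P(X|Y) = (1/2)/(11/12) = 6/11;  -(1/2)·log₂(6/11) = 0.4372
  (X=1,Y=1): P(X|Y) = (5/12)/(11/12) = 5/11;  -(5/12)·log₂(5/11) = 0.4740
H(X|Y) = 0.0000 + 0.4372 + 0.4740
  = 0.9112 bits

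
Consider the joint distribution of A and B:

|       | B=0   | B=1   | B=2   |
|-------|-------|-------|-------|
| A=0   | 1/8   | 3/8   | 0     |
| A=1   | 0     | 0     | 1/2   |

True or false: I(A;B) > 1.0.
Marginal P(A) (row sums):
  P(A=0) = 1/8 + 3/8 + 0 = 1/2
  P(A=1) = 0 + 0 + 1/2 = 1/2
Marginal P(B) (column sums):
  P(B=0) = 1/8 + 0 = 1/8
  P(B=1) = 3/8 + 0 = 3/8
  P(B=2) = 0 + 1/2 = 1/2

H(A) = -[(1/2)·log₂(1/2) + (1/2)·log₂(1/2)]
  = 0.5000 + 0.5000
  = 1.0000 bits
H(B) = -[(1/8)·log₂(1/8) + (3/8)·log₂(3/8) + (1/2)·log₂(1/2)]
  = 0.3750 + 0.5306 + 0.5000
  = 1.4056 bits
H(A,B) = -[(1/8)·log₂(1/8) + (3/8)·log₂(3/8) + (1/2)·log₂(1/2)]
  = 0.3750 + 0.5306 + 0.5000
  = 1.4056 bits

I(A;B) = H(A) + H(B) - H(A,B)
  = 1.0000 + 1.4056 - 1.4056
  = 1.0000 bits

False. I(A;B) = 1.0000 bits, which is ≤ 1.0 bits.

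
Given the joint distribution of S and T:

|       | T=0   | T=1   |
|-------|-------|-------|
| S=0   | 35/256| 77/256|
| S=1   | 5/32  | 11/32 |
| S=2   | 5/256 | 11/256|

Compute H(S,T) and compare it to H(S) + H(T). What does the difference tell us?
Marginal P(S) (row sums):
  P(S=0) = 35/256 + 77/256 = 7/16
  P(S=1) = 5/32 + 11/32 = 1/2
  P(S=2) = 5/256 + 11/256 = 1/16
Marginal P(T) (column sums):
  P(T=0) = 35/256 + 5/32 + 5/256 = 5/16
  P(T=1) = 77/256 + 11/32 + 11/256 = 11/16

H(S,T) = -[(35/256)·log₂(35/256) + (77/256)·log₂(77/256) + (5/32)·log₂(5/32) + (11/32)·log₂(11/32) + (5/256)·log₂(5/256) + (11/256)·log₂(11/256)]
  = 0.3925 + 0.5213 + 0.4184 + 0.5296 + 0.1109 + 0.1951
  = 2.1678 bits
H(S) = -[(7/16)·log₂(7/16) + (1/2)·log₂(1/2) + (1/16)·log₂(1/16)]
  = 0.5218 + 0.5000 + 0.2500
  = 1.2718 bits
H(T) = -[(5/16)·log₂(5/16) + (11/16)·log₂(11/16)]
  = 0.5244 + 0.3716
  = 0.8960 bits

H(S) + H(T) = 1.2718 + 0.8960 = 2.1678 bits
Difference: H(S) + H(T) - H(S,T) = 2.1678 - 2.1678 = 0.0000 bits = I(S;T)

The difference is the mutual information; it is 0 here, so S and T are independent (the joint entropy equals the sum of the marginal entropies).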